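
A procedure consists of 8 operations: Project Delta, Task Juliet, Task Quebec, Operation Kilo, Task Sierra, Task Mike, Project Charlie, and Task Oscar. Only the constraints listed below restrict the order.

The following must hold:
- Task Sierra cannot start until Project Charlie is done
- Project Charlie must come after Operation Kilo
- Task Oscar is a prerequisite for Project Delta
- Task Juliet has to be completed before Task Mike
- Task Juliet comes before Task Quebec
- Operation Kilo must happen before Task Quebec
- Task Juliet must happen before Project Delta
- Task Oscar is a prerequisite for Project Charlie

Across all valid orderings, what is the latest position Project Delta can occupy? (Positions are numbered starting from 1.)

Project Delta has no required successors, so nothing stops it from going last (position 8).

8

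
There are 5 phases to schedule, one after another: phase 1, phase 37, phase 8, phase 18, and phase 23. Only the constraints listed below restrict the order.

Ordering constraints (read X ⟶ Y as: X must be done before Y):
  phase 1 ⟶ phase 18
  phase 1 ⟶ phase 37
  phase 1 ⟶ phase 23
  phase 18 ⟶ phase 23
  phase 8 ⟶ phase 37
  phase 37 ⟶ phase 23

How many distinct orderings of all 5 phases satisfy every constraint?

The phases with no prerequisites are phase 1, phase 8; any of them can be placed first.
Enumerating by repeatedly choosing an available phase (one whose prerequisites are all placed) gives 5 distinct complete orderings.

5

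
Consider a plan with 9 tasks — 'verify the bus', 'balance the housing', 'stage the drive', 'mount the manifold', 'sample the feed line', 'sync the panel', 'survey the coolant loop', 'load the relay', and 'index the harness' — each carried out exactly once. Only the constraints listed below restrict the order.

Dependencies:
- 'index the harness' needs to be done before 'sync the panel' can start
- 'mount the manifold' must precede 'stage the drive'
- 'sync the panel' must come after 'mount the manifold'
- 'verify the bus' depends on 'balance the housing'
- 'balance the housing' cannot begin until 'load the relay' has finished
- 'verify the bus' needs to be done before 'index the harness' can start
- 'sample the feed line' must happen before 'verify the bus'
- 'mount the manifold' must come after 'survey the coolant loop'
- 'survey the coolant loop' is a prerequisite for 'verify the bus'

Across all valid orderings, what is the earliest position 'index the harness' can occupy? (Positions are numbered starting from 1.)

Every task that must precede 'index the harness' has to come before it. Tracing all chains that end at 'index the harness', those tasks are: 'verify the bus', 'balance the housing', 'sample the feed line', 'survey the coolant loop', 'load the relay' — 5 in total.
With 5 mandatory predecessors, the earliest 'index the harness' can sit is position 5+1 = 6, and placing just those 5 first achieves it.

6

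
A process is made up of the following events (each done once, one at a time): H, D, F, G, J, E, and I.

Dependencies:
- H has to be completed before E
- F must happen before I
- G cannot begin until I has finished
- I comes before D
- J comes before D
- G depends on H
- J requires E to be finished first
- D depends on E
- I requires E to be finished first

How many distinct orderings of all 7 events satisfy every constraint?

17

2 events have no prerequisites (H, F), so any of them could come first.
Counting all ways to extend the partial order to a total order gives 17.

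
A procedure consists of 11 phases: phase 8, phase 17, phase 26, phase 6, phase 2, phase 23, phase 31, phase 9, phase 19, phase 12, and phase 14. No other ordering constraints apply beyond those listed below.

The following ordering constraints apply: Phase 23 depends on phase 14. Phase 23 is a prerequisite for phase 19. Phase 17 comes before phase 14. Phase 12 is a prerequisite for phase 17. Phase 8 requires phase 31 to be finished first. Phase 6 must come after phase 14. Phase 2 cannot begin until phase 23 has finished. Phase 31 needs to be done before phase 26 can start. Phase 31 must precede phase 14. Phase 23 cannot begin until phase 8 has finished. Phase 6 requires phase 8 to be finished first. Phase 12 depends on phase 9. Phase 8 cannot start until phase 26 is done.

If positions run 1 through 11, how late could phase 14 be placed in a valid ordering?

7

Every phase that must follow phase 14 has to come after it. Tracing all chains starting from phase 14, those phases are: phase 6, phase 2, phase 23, phase 19 — 4 in total.
With 4 mandatory successors out of 11 phases total, the latest slot for phase 14 is 11−4 = 7, and it's reachable by doing all non-successors before phase 14.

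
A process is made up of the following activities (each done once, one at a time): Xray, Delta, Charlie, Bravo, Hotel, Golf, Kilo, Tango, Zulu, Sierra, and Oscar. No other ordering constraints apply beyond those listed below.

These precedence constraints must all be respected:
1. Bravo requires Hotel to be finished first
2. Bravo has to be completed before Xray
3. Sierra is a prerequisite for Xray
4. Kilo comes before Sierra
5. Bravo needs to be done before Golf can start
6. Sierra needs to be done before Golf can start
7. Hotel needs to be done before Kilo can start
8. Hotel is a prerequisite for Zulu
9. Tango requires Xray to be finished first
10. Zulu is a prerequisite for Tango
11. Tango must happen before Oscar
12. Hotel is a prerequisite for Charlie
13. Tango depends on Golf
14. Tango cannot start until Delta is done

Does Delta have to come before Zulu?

No

Delta and Zulu are not related by any chain of constraints.
So Delta can come before Zulu or after — it is not forced.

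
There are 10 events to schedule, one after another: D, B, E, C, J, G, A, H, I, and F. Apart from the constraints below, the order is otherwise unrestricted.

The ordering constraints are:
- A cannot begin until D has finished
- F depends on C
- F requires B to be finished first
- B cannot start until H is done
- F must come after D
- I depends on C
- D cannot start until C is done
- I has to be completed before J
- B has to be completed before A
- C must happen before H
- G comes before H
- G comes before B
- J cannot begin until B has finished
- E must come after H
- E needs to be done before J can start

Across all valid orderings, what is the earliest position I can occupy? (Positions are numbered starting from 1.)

2

The only event forced before I (directly or transitively) is C.
So at minimum 1 event comes before I, putting I no earlier than position 2. That position is achievable by scheduling exactly that predecessor first.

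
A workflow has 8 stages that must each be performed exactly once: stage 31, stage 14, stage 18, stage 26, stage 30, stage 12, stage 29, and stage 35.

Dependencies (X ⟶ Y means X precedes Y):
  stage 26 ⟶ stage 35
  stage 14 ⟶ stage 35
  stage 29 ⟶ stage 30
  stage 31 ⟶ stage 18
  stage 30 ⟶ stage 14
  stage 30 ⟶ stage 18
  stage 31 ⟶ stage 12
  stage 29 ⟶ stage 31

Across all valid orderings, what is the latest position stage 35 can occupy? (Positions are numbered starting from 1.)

8

No constraint forces any stage after stage 35, so it can be placed last, in position 8.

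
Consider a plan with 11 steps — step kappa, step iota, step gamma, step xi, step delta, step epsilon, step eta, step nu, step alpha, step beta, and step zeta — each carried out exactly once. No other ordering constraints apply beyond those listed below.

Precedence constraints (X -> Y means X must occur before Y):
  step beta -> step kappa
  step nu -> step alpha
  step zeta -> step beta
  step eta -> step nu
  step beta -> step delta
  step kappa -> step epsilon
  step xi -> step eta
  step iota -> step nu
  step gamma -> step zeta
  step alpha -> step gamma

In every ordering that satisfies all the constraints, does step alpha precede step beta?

Yes

Chaining the stated constraints: step alpha → step gamma → step zeta → step beta.
That forces step alpha before step beta in every valid schedule.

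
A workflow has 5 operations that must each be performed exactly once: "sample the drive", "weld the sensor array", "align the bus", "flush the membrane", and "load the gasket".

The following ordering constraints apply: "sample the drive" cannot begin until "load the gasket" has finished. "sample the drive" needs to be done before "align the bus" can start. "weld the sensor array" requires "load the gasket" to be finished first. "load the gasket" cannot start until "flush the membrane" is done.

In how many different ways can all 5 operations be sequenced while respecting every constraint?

3

Only "flush the membrane" has no prerequisites, so it must go first.
Counting all ways to extend the partial order to a total order gives 3.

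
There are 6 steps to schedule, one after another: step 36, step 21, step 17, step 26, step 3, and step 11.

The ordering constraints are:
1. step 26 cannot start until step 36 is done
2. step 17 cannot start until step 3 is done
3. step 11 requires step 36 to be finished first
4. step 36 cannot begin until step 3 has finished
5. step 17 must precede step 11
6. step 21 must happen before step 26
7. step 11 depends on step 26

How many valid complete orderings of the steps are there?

2 steps have no prerequisites (step 21, step 3), so any of them could come first.
Enumerating by repeatedly choosing an available step (one whose prerequisites are all placed) gives 11 distinct complete orderings.

11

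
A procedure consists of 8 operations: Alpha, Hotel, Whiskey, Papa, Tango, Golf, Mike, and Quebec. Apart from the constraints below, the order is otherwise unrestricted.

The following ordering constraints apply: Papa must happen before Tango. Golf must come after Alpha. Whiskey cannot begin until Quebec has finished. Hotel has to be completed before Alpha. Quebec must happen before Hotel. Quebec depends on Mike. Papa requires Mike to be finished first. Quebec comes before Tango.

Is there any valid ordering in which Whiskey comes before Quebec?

No

The constraints give a chain Quebec → Whiskey, which forces Quebec before Whiskey.
So no valid ordering can have Whiskey before Quebec.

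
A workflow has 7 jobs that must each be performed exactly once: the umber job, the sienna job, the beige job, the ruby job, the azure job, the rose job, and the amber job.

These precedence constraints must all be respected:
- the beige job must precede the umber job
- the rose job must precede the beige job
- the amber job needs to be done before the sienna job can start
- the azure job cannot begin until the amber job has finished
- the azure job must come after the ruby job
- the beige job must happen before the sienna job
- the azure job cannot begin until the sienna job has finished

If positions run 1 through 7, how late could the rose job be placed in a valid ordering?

Following every chain forward from the rose job, the jobs that must come later are the umber job, the sienna job, the beige job, the azure job — 4 of them.
With 4 mandatory successors out of 7 jobs total, the latest slot for the rose job is 7−4 = 3, and it's reachable by doing all non-successors before the rose job.

3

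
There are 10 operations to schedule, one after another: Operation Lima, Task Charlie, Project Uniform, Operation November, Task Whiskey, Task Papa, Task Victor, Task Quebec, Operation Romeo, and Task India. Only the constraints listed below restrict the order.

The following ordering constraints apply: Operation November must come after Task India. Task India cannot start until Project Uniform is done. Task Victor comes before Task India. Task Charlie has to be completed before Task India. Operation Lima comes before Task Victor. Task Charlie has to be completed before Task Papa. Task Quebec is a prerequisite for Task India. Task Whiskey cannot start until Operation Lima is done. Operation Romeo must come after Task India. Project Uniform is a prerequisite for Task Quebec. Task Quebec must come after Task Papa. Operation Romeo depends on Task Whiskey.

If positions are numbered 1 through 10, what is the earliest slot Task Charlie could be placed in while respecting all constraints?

1

Task Charlie has no prerequisites at all, so it can go in position 1.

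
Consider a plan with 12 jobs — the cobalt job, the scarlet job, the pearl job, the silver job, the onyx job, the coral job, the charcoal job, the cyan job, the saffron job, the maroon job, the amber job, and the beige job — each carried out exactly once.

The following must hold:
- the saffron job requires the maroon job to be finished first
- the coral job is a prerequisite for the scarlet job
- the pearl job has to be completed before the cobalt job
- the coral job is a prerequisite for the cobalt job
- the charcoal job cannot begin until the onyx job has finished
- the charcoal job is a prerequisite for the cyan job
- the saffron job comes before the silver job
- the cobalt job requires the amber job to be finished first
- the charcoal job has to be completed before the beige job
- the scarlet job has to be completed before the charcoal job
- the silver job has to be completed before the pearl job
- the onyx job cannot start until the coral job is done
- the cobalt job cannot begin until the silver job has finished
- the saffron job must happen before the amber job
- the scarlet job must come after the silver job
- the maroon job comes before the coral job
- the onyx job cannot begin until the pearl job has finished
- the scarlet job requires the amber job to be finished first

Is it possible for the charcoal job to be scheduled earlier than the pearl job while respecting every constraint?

The constraints give a chain the pearl job → the onyx job → the charcoal job, which forces the pearl job before the charcoal job.
Hence the charcoal job can never be scheduled before the pearl job.

No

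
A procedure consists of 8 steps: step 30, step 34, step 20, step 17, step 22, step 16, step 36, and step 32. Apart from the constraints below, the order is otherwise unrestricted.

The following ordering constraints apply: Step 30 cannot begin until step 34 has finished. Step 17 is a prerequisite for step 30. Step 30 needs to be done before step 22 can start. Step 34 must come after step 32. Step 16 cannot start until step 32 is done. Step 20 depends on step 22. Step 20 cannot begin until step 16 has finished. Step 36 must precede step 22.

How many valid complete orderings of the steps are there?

81

The steps with no prerequisites are step 17, step 36, step 32; any of them can be placed first.
Enumerating by repeatedly choosing an available step (one whose prerequisites are all placed) gives 81 distinct complete orderings.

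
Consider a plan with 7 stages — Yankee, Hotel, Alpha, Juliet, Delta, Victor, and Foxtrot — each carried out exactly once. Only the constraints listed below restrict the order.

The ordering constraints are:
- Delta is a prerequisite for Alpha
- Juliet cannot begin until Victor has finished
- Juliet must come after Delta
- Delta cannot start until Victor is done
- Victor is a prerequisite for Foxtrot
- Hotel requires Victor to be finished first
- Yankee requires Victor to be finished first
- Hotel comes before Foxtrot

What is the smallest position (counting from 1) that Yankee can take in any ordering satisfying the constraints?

Working backwards through the constraints from Yankee, its only required predecessor is Victor.
With 1 mandatory predecessor, the earliest Yankee can sit is position 1+1 = 2, and placing just that one first achieves it.

2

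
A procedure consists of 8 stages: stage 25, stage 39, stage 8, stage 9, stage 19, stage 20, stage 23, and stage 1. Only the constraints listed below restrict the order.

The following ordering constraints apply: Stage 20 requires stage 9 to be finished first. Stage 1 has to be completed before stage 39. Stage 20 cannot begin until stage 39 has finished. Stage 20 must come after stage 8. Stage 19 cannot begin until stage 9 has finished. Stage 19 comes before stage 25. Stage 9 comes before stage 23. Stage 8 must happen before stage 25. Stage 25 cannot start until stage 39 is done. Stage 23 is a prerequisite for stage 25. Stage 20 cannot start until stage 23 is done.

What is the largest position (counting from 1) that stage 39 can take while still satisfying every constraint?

6

Following every chain forward from stage 39, the stages that must come later are stage 25, stage 20 — 2 of them.
With 2 mandatory successors out of 8 stages total, the latest slot for stage 39 is 8−2 = 6, and it's reachable by doing all non-successors before stage 39.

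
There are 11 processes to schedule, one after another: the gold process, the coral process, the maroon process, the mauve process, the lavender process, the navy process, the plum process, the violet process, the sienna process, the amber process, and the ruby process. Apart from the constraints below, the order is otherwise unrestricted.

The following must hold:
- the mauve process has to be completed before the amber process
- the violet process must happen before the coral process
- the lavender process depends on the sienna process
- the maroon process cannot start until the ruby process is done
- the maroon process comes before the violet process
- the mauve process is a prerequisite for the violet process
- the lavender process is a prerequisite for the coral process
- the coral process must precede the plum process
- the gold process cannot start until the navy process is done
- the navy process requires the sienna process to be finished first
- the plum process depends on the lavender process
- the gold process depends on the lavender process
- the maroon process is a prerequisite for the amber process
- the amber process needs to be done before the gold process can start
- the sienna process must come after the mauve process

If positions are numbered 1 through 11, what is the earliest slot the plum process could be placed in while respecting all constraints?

8

The processes that are forced before the plum process, directly or transitively, are the coral process, the maroon process, the mauve process, the lavender process, the violet process, the sienna process, the ruby process. That's 7 processes.
So at minimum 7 processes come before the plum process, putting the plum process no earlier than position 8. That position is achievable by scheduling exactly those predecessors first.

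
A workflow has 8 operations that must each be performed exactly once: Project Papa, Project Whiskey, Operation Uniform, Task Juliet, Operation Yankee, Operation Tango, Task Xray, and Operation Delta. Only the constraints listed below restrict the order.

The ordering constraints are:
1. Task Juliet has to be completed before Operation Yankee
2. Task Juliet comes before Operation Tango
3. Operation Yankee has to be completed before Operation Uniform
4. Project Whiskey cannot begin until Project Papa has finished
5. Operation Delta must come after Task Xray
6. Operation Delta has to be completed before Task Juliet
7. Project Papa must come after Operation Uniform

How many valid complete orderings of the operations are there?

5

Only Task Xray has no prerequisites, so it must go first.
Systematically extending each partial ordering one operation at a time and counting, there are 5 complete orderings.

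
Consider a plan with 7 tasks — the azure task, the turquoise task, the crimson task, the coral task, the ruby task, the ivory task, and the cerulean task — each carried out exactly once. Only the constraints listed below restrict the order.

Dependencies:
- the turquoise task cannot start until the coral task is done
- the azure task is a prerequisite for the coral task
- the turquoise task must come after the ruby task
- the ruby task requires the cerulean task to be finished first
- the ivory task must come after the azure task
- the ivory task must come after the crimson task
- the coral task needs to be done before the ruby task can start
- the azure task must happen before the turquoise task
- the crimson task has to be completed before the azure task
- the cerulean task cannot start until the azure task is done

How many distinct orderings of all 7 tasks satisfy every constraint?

10

Only the crimson task has no prerequisites, so it must go first.
Systematically extending each partial ordering one task at a time and counting, there are 10 complete orderings.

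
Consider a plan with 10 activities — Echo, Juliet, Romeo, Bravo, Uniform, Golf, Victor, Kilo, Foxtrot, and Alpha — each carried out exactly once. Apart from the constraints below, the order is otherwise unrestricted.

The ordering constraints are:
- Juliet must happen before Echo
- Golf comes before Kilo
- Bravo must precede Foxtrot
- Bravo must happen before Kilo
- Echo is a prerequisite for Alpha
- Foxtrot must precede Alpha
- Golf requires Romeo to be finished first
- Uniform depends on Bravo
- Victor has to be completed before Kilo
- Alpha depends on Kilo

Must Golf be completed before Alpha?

Following the dependencies: Golf → Kilo → Alpha.
So Golf must precede Alpha in any valid ordering.

Yes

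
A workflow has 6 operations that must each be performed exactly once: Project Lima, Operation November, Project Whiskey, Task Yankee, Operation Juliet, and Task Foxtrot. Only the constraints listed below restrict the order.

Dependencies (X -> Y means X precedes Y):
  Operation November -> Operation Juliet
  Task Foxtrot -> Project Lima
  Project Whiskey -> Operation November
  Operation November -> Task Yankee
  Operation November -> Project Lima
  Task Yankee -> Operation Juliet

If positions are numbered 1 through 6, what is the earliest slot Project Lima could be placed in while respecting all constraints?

The operations that are forced before Project Lima, directly or transitively, are Operation November, Project Whiskey, Task Foxtrot. That's 3 operations.
With 3 mandatory predecessors, the earliest Project Lima can sit is position 3+1 = 4, and placing just those 3 first achieves it.

4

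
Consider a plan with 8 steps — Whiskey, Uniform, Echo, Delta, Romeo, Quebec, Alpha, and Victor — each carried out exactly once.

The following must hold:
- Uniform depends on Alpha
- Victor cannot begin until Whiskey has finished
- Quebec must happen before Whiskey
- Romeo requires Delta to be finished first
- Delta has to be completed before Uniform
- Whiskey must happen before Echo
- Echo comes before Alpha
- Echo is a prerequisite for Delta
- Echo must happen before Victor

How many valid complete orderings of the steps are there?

Quebec is the only step with nothing required before it, so every ordering starts there.
Systematically extending each partial ordering one step at a time and counting, there are 25 complete orderings.

25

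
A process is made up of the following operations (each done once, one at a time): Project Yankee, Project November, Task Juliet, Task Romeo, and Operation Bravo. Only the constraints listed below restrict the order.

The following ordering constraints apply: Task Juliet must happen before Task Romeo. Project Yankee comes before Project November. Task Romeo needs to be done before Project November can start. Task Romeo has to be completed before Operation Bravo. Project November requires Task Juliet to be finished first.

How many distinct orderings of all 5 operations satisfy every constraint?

2 operations have no prerequisites (Project Yankee, Task Juliet), so any of them could come first.
Counting all ways to extend the partial order to a total order gives 7.

7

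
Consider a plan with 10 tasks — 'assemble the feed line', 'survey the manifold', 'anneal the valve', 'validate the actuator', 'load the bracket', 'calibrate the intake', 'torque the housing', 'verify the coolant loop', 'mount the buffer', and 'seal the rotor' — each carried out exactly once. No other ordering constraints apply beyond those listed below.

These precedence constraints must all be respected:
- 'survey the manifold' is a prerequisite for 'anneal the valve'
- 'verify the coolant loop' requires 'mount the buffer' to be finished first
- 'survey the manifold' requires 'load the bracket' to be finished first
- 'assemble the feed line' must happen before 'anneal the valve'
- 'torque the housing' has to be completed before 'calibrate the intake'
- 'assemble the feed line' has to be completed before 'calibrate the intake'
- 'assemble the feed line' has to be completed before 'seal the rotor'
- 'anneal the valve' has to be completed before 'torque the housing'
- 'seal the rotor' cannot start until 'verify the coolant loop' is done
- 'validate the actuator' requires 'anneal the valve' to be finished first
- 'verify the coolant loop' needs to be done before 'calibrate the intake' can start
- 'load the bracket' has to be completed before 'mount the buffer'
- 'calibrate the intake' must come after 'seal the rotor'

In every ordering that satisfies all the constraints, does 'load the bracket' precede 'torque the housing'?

Yes

There is a constraint chain 'load the bracket' → 'survey the manifold' → 'anneal the valve' → 'torque the housing'.
Hence 'load the bracket' necessarily comes before 'torque the housing'.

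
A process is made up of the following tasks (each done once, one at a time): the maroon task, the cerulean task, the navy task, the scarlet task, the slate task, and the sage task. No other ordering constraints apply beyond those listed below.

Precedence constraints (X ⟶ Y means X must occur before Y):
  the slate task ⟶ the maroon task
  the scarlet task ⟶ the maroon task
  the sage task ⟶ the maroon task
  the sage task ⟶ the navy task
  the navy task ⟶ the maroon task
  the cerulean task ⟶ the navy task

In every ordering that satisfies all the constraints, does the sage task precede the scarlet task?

No

No chain of constraints connects the sage task to the scarlet task in either direction.
So the sage task can come before the scarlet task or after — it is not forced.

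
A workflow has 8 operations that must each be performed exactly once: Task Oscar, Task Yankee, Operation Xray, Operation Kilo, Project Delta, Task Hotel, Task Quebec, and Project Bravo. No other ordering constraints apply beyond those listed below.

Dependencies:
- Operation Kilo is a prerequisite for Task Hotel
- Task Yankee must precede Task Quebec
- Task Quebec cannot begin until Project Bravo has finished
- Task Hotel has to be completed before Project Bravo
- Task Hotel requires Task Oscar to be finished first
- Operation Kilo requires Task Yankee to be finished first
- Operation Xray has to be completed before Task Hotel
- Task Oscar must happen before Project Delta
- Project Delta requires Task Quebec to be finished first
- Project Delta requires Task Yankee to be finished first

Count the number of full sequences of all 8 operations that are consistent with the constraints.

3 operations have no prerequisites (Task Oscar, Task Yankee, Operation Xray), so any of them could come first.
Systematically extending each partial ordering one operation at a time and counting, there are 12 complete orderings.

12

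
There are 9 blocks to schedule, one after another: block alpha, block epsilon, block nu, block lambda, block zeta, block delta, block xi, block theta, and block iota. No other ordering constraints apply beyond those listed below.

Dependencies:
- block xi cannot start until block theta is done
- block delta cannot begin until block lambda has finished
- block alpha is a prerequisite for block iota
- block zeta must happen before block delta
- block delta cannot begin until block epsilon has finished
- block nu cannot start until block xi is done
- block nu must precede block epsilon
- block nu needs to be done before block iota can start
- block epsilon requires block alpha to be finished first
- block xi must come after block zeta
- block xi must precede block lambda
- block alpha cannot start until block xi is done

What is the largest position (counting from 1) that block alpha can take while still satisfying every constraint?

6

Every block that must follow block alpha has to come after it. Tracing all chains starting from block alpha, those blocks are: block epsilon, block delta, block iota — 3 in total.
With 3 mandatory successors out of 9 blocks total, the latest slot for block alpha is 9−3 = 6, and it's reachable by doing all non-successors before block alpha.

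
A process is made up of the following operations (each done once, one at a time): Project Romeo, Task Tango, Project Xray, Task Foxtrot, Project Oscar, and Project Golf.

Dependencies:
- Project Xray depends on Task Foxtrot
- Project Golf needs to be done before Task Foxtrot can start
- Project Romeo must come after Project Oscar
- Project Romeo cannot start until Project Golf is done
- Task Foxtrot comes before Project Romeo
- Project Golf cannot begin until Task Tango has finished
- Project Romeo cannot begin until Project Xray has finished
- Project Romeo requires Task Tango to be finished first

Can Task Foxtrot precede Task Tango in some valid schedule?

No

The constraints give a chain Task Tango → Project Golf → Task Foxtrot, which forces Task Tango before Task Foxtrot.
Hence Task Foxtrot can never be scheduled before Task Tango.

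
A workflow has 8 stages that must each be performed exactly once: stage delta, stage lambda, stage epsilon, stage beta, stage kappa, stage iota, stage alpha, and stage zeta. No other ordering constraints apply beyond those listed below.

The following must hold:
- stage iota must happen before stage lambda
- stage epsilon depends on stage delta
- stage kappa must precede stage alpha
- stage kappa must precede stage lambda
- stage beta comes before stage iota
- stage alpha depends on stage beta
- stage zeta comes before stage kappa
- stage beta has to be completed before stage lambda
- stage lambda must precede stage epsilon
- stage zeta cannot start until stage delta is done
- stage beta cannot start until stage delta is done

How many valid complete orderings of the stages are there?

21

Only stage delta has no prerequisites, so it must go first.
Enumerating by repeatedly choosing an available stage (one whose prerequisites are all placed) gives 21 distinct complete orderings.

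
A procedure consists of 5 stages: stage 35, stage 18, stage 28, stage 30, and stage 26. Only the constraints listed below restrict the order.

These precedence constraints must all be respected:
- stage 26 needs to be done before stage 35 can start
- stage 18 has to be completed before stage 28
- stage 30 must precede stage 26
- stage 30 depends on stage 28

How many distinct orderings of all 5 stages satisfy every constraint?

1

Stage 18 is the only stage with nothing required before it, so every ordering starts there.
Every stage is then forced in turn, so only 1 complete ordering is consistent with the constraints.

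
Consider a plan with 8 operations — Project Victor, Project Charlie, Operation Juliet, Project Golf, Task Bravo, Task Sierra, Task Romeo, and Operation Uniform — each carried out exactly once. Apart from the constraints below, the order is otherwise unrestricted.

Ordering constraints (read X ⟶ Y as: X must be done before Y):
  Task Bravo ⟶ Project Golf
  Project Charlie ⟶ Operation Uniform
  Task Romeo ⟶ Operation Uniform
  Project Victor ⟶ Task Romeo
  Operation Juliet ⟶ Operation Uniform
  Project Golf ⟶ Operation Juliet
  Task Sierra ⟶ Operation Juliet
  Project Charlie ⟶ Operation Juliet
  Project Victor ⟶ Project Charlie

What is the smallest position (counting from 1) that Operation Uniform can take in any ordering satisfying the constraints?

The operations that are forced before Operation Uniform, directly or transitively, are Project Victor, Project Charlie, Operation Juliet, Project Golf, Task Bravo, Task Sierra, Task Romeo. That's 7 operations.
With 7 mandatory predecessors, the earliest Operation Uniform can sit is position 7+1 = 8, and placing just those 7 first achieves it.

8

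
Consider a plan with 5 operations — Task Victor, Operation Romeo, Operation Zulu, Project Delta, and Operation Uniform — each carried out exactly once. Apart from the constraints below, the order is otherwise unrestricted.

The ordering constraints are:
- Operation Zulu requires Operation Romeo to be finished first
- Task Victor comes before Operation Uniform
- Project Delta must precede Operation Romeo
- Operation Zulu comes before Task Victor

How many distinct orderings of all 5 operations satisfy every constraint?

1

Only Project Delta has no prerequisites, so it must go first.
Continuing from there, at each step only one operation has all its prerequisites placed, so the ordering is fully determined — there is exactly 1.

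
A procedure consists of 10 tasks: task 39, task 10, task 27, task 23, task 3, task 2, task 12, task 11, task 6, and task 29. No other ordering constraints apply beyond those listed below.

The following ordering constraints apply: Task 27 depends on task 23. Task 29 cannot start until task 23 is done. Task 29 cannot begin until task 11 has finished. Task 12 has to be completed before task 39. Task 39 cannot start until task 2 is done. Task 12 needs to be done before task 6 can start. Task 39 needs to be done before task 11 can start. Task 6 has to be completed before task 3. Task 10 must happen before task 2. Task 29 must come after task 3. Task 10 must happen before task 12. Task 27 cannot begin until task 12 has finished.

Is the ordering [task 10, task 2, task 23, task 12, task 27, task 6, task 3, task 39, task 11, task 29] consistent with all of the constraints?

Yes

Checking each listed constraint against this order: for instance, task 23 is in position 3 and task 29 in position 10, so that constraint holds — and the remaining constraints check out the same way.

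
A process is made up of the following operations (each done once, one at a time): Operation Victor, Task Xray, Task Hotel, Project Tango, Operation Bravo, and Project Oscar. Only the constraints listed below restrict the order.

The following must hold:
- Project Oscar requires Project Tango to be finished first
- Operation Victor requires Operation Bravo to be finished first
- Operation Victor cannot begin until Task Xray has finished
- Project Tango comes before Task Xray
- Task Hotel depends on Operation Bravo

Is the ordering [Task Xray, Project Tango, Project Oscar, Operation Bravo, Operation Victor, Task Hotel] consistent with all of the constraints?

No

In the proposed order, Task Xray appears before Project Tango.
Since Project Tango is required before Task Xray, the ordering is invalid.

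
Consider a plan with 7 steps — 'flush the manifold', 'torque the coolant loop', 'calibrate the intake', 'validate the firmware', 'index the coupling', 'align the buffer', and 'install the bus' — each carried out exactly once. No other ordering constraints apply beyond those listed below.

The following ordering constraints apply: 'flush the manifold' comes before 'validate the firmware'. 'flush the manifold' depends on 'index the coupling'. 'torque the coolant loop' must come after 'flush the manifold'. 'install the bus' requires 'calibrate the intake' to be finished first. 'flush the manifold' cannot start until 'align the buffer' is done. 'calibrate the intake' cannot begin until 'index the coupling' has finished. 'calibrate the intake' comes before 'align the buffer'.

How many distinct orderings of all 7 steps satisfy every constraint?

Only 'index the coupling' has no prerequisites, so it must go first.
Enumerating by repeatedly choosing an available step (one whose prerequisites are all placed) gives 10 distinct complete orderings.

10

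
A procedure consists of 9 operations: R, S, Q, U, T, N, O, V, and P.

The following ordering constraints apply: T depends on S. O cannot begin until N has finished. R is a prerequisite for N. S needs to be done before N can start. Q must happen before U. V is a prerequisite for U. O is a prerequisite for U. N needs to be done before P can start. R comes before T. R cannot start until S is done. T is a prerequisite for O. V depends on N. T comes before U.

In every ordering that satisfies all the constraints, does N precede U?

Yes

Following the dependencies: N → O → U.
Hence N necessarily comes before U.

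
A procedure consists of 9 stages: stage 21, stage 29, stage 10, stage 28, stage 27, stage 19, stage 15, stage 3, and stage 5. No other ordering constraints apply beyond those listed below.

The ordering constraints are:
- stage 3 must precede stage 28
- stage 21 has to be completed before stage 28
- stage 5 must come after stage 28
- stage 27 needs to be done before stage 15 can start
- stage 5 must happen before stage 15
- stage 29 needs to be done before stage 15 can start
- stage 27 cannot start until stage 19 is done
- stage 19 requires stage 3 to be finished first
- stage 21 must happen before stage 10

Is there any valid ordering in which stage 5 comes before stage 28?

No

There is a dependency chain stage 28 → stage 5, so stage 5 always comes after stage 28.
So no valid ordering can have stage 5 before stage 28.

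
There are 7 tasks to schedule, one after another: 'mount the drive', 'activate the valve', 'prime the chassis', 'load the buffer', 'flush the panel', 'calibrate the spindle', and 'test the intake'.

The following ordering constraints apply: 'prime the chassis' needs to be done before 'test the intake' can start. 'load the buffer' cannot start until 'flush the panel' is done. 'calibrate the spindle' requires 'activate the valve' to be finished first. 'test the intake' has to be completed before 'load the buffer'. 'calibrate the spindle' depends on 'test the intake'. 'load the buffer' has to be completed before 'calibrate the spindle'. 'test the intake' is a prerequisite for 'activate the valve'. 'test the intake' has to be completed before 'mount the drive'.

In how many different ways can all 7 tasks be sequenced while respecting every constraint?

2 tasks have no prerequisites ('prime the chassis', 'flush the panel'), so any of them could come first.
Counting all ways to extend the partial order to a total order gives 31.

31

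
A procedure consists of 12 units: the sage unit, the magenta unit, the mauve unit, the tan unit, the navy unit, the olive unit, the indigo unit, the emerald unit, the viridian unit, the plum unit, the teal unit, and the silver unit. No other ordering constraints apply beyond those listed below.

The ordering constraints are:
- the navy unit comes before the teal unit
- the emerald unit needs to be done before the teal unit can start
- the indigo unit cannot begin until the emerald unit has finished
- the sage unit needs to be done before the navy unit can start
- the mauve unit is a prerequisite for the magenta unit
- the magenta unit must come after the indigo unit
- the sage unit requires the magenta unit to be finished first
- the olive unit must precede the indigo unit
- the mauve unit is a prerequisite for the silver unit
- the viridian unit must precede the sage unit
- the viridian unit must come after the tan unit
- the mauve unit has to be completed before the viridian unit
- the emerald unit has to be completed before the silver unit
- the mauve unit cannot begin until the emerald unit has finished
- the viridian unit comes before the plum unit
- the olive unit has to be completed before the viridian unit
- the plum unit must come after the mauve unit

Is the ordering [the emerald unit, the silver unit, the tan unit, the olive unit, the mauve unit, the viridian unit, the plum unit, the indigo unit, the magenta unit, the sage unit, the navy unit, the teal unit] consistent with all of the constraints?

In the proposed order, the silver unit appears before the mauve unit.
That contradicts the constraint that the mauve unit must precede the silver unit.

No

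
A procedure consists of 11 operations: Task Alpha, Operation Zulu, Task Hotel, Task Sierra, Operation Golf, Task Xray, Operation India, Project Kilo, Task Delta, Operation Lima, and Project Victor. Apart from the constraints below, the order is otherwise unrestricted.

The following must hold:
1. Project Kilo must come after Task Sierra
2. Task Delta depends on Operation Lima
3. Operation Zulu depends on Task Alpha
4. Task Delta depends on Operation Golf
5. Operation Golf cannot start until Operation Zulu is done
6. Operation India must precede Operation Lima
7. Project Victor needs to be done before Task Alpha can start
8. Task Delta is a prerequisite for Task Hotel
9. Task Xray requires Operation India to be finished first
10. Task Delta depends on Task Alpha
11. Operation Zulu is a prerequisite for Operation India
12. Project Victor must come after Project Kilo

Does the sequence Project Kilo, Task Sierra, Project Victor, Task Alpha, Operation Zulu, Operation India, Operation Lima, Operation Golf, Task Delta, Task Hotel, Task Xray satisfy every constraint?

In the proposed order, Project Kilo appears before Task Sierra.
But one of the constraints requires Task Sierra before Project Kilo, so this ordering violates it.

No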